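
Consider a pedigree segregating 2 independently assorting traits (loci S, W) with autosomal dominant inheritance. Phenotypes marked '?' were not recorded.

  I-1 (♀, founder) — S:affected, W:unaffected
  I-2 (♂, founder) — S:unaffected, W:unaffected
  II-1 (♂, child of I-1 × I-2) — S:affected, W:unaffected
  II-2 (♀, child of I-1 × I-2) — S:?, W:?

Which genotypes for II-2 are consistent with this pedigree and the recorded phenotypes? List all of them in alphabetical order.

II-2 ∈ {Ss ww, ss ww}

S/I-1 aff ·: Ss|SS
S/I-2 un ·: ss
S/II-1 aff I-1×I-2: Ss
S/II-2 ? I-1×I-2: ss|Ss
⇒ S over [I-1,I-2,II-1,II-2]: 3 consistent
W/I-1 un ·: ww
W/I-2 un ·: ww
W/II-1 un I-1×I-2: ww
W/II-2 ? I-1×I-2: ww
⇒ W over [I-1,I-2,II-1,II-2]: 1 consistent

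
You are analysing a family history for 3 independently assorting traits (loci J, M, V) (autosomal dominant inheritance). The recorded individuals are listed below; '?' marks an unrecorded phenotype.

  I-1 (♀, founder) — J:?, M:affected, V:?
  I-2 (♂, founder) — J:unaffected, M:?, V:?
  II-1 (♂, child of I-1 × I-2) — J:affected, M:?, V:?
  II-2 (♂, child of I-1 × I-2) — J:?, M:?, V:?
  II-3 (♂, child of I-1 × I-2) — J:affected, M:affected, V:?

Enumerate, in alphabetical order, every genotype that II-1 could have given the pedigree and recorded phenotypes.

II-1 ∈ {Jj MM VV, Jj MM Vv, Jj MM vv, Jj Mm VV, Jj Mm Vv, Jj Mm vv, Jj mm VV, Jj mm Vv, Jj mm vv}

J/I-1 ? ·: Jj|JJ
J/I-2 un ·: jj
J/II-1 aff I-1×I-2: Jj
J/II-2 ? I-1×I-2: jj|Jj
J/II-3 aff I-1×I-2: Jj
⇒ J over [I-1,I-2,II-1,II-2,II-3]: 3 consistent
M/I-1 aff ·: Mm|MM
M/I-2 ? ·: mm|Mm|MM
M/II-1 ? I-1×I-2: mm|Mm|MM
M/II-2 ? I-1×I-2: mm|Mm|MM
M/II-3 aff I-1×I-2: Mm|MM
⇒ M over [I-1,I-2,II-1,II-2,II-3]: 40 consistent
V/I-1 ? ·: vv|Vv|VV
V/I-2 ? ·: vv|Vv|VV
V/II-1 ? I-1×I-2: vv|Vv|VV
V/II-2 ? I-1×I-2: vv|Vv|VV
V/II-3 ? I-1×I-2: vv|Vv|VV
⇒ V over [I-1,I-2,II-1,II-2,II-3]: 63 consistent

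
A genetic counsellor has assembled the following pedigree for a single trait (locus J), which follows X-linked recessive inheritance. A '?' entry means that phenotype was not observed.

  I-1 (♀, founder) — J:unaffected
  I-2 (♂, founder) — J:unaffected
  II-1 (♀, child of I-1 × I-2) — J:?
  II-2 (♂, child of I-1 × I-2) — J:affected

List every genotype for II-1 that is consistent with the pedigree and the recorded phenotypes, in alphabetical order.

II-1 ∈ {X^JX^J, X^JX^j}

J/I-1 un ·: X^JX^j
J/I-2 un ·: X^JY
J/II-1 ? I-1×I-2: X^JX^J|X^JX^j
J/II-2 aff I-1×I-2: X^jY
⇒ J over [I-1,I-2,II-1,II-2]: 2 consistent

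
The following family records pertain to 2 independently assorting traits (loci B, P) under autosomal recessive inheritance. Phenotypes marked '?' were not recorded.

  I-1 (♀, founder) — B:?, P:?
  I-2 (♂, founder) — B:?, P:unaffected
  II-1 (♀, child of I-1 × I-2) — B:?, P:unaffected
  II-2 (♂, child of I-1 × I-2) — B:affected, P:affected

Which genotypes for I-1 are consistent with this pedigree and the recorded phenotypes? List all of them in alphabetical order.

I-1 ∈ {Bb Pp, Bb pp, bb Pp, bb pp}

B/I-1 ? ·: Bb|bb
B/I-2 ? ·: Bb|bb
B/II-1 ? I-1×I-2: BB|Bb|bb
B/II-2 aff I-1×I-2: bb
⇒ B over [I-1,I-2,II-1,II-2]: 8 consistent
P/I-1 ? ·: Pp|pp
P/I-2 un ·: Pp
P/II-1 un I-1×I-2: PP|Pp
P/II-2 aff I-1×I-2: pp
⇒ P over [I-1,I-2,II-1,II-2]: 3 consistent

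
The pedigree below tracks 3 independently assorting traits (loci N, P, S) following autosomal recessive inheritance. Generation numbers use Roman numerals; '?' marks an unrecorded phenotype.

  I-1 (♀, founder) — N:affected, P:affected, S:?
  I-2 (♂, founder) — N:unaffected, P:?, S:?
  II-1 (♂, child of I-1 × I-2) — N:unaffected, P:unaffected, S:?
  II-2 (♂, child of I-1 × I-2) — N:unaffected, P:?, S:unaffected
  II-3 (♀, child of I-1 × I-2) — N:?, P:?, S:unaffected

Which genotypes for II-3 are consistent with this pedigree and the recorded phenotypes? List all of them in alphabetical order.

II-3 ∈ {Nn Pp SS, Nn Pp Ss, Nn pp SS, Nn pp Ss, nn Pp SS, nn Pp Ss, nn pp SS, nn pp Ss}

N/I-1 aff ·: nn
N/I-2 un ·: NN|Nn
N/II-1 un I-1×I-2: Nn
N/II-2 un I-1×I-2: Nn
N/II-3 ? I-1×I-2: Nn|nn
⇒ N over [I-1,I-2,II-1,II-2,II-3]: 3 consistent
P/I-1 aff ·: pp
P/I-2 ? ·: PP|Pp
P/II-1 un I-1×I-2: Pp
P/II-2 ? I-1×I-2: Pp|pp
P/II-3 ? I-1×I-2: Pp|pp
⇒ P over [I-1,I-2,II-1,II-2,II-3]: 5 consistent
S/I-1 ? ·: SS|Ss|ss
S/I-2 ? ·: SS|Ss|ss
S/II-1 ? I-1×I-2: SS|Ss|ss
S/II-2 un I-1×I-2: SS|Ss
S/II-3 un I-1×I-2: SS|Ss
⇒ S over [I-1,I-2,II-1,II-2,II-3]: 35 consistent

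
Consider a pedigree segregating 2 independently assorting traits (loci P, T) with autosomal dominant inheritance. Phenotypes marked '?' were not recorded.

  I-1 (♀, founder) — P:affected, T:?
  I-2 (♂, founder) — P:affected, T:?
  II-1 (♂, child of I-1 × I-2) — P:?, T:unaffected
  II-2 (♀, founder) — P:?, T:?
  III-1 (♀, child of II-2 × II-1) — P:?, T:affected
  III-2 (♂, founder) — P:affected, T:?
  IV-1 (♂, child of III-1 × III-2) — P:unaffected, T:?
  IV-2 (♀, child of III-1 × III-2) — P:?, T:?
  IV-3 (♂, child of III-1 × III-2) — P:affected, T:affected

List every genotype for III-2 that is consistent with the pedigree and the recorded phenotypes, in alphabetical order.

P/I-1 aff ·: Pp|PP
P/I-2 aff ·: Pp|PP
P/II-1 ? I-1×I-2: pp|Pp|PP
P/II-2 ? ·: pp|Pp|PP
P/III-1 ? II-2×II-1: pp|Pp
P/III-2 aff ·: Pp
P/IV-1 un III-1×III-2: pp
P/IV-2 ? III-1×III-2: pp|Pp|PP
P/IV-3 aff III-1×III-2: Pp|PP
⇒ P over [I-1,I-2,II-1,II-2,III-1,III-2,IV-1,IV-2,IV-3]: 130 consistent
T/I-1 ? ·: tt|Tt
T/I-2 ? ·: tt|Tt
T/II-1 un I-1×I-2: tt
T/II-2 ? ·: Tt|TT
T/III-1 aff II-2×II-1: Tt
T/III-2 ? ·: tt|Tt|TT
T/IV-1 ? III-1×III-2: tt|Tt|TT
T/IV-2 ? III-1×III-2: tt|Tt|TT
T/IV-3 aff III-1×III-2: Tt|TT
⇒ T over [I-1,I-2,II-1,II-2,III-1,III-2,IV-1,IV-2,IV-3]: 240 consistent

III-2 ∈ {Pp TT, Pp Tt, Pp tt}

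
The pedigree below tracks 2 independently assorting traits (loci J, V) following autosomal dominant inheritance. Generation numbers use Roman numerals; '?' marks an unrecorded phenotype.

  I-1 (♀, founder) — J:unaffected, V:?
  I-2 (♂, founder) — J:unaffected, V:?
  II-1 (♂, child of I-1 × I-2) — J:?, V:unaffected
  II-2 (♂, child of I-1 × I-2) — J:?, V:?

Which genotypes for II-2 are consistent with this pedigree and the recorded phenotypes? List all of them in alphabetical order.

J/I-1 un ·: jj
J/I-2 un ·: jj
J/II-1 ? I-1×I-2: jj
J/II-2 ? I-1×I-2: jj
⇒ J over [I-1,I-2,II-1,II-2]: 1 consistent
V/I-1 ? ·: vv|Vv
V/I-2 ? ·: vv|Vv
V/II-1 un I-1×I-2: vv
V/II-2 ? I-1×I-2: vv|Vv|VV
⇒ V over [I-1,I-2,II-1,II-2]: 8 consistent

II-2 ∈ {jj VV, jj Vv, jj vv}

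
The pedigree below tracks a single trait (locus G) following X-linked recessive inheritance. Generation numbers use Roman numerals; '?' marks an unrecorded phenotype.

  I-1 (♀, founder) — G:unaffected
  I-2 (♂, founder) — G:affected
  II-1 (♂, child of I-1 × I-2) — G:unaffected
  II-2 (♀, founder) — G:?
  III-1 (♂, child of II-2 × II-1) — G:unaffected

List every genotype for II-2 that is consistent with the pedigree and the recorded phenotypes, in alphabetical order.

II-2 ∈ {X^GX^G, X^GX^g}

G/I-1 un ·: X^GX^G|X^GX^g
G/I-2 aff ·: X^gY
G/II-1 un I-1×I-2: X^GY
G/II-2 ? ·: X^GX^G|X^GX^g
G/III-1 un II-2×II-1: X^GY
⇒ G over [I-1,I-2,II-1,II-2,III-1]: 4 consistent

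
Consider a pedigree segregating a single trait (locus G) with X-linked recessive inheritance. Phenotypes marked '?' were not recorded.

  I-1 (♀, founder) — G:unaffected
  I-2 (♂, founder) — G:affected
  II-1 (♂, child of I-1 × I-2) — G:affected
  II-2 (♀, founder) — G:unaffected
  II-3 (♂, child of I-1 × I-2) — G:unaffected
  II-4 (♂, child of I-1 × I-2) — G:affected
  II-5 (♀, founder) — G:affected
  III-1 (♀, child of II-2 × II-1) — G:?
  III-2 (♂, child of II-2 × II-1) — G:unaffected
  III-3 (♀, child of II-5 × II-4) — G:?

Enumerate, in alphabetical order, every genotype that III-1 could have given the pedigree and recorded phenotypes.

G/I-1 un ·: X^GX^g
G/I-2 aff ·: X^gY
G/II-1 aff I-1×I-2: X^gY
G/II-2 un ·: X^GX^G|X^GX^g
G/II-3 un I-1×I-2: X^GY
G/II-4 aff I-1×I-2: X^gY
G/II-5 aff ·: X^gX^g
G/III-1 ? II-2×II-1: X^GX^g|X^gX^g
G/III-2 un II-2×II-1: X^GY
G/III-3 ? II-5×II-4: X^gX^g
⇒ G over [I-1,I-2,II-1,II-2,II-3,II-4,II-5,III-1,III-2,III-3]: 3 consistent

III-1 ∈ {X^GX^g, X^gX^g}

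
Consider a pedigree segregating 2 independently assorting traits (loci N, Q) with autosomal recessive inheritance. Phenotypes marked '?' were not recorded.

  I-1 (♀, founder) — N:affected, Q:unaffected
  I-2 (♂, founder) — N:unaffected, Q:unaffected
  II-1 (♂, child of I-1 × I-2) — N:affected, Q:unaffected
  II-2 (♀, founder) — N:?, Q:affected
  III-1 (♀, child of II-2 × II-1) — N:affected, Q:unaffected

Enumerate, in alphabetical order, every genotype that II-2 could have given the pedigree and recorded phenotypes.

II-2 ∈ {Nn qq, nn qq}

N/I-1 aff ·: nn
N/I-2 un ·: Nn
N/II-1 aff I-1×I-2: nn
N/II-2 ? ·: Nn|nn
N/III-1 aff II-2×II-1: nn
⇒ N over [I-1,I-2,II-1,II-2,III-1]: 2 consistent
Q/I-1 un ·: QQ|Qq
Q/I-2 un ·: QQ|Qq
Q/II-1 un I-1×I-2: QQ|Qq
Q/II-2 aff ·: qq
Q/III-1 un II-2×II-1: Qq
⇒ Q over [I-1,I-2,II-1,II-2,III-1]: 7 consistent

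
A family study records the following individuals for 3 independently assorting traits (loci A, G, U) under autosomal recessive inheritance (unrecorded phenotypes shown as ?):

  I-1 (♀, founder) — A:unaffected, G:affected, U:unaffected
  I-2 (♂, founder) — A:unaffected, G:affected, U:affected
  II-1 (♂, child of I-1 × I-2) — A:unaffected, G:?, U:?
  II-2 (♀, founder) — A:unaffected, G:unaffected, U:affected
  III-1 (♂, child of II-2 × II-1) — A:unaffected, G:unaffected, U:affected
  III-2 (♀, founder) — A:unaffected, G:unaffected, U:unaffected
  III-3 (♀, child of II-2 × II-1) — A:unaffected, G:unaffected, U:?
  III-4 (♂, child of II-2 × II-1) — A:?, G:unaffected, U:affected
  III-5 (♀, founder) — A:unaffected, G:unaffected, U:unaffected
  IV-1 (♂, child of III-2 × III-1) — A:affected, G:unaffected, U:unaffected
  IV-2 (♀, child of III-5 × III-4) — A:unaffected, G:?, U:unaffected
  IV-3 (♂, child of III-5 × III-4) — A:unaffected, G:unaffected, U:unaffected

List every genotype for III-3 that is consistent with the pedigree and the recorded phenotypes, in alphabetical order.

III-3 ∈ {AA Gg Uu, AA Gg uu, Aa Gg Uu, Aa Gg uu}

A/I-1 un ·: AA|Aa
A/I-2 un ·: AA|Aa
A/II-1 un I-1×I-2: AA|Aa
A/II-2 un ·: AA|Aa
A/III-1 un II-2×II-1: Aa
A/III-2 un ·: Aa
A/III-3 un II-2×II-1: AA|Aa
A/III-4 ? II-2×II-1: AA|Aa|aa
A/III-5 un ·: AA|Aa
A/IV-1 aff III-2×III-1: aa
A/IV-2 un III-5×III-4: AA|Aa
A/IV-3 un III-5×III-4: AA|Aa
⇒ A over [I-1,I-2,II-1,II-2,III-1,III-2,III-3,III-4,III-5,IV-1,IV-2,IV-3]: 272 consistent
G/I-1 aff ·: gg
G/I-2 aff ·: gg
G/II-1 ? I-1×I-2: gg
G/II-2 un ·: GG|Gg
G/III-1 un II-2×II-1: Gg
G/III-2 un ·: GG|Gg
G/III-3 un II-2×II-1: Gg
G/III-4 un II-2×II-1: Gg
G/III-5 un ·: GG|Gg
G/IV-1 un III-2×III-1: GG|Gg
G/IV-2 ? III-5×III-4: GG|Gg|gg
G/IV-3 un III-5×III-4: GG|Gg
⇒ G over [I-1,I-2,II-1,II-2,III-1,III-2,III-3,III-4,III-5,IV-1,IV-2,IV-3]: 80 consistent
U/I-1 un ·: UU|Uu
U/I-2 aff ·: uu
U/II-1 ? I-1×I-2: Uu|uu
U/II-2 aff ·: uu
U/III-1 aff II-2×II-1: uu
U/III-2 un ·: UU|Uu
U/III-3 ? II-2×II-1: Uu|uu
U/III-4 aff II-2×II-1: uu
U/III-5 un ·: UU|Uu
U/IV-1 un III-2×III-1: Uu
U/IV-2 un III-5×III-4: Uu
U/IV-3 un III-5×III-4: Uu
⇒ U over [I-1,I-2,II-1,II-2,III-1,III-2,III-3,III-4,III-5,IV-1,IV-2,IV-3]: 20 consistent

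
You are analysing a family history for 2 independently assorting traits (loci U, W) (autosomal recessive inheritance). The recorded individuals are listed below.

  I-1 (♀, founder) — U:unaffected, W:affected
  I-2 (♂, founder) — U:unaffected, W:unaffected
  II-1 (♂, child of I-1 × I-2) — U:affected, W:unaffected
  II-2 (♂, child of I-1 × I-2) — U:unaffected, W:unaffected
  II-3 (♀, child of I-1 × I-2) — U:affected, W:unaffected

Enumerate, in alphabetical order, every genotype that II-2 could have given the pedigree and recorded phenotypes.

U/I-1 un ·: Uu
U/I-2 un ·: Uu
U/II-1 aff I-1×I-2: uu
U/II-2 un I-1×I-2: UU|Uu
U/II-3 aff I-1×I-2: uu
⇒ U over [I-1,I-2,II-1,II-2,II-3]: 2 consistent
W/I-1 aff ·: ww
W/I-2 un ·: WW|Ww
W/II-1 un I-1×I-2: Ww
W/II-2 un I-1×I-2: Ww
W/II-3 un I-1×I-2: Ww
⇒ W over [I-1,I-2,II-1,II-2,II-3]: 2 consistent

II-2 ∈ {UU Ww, Uu Ww}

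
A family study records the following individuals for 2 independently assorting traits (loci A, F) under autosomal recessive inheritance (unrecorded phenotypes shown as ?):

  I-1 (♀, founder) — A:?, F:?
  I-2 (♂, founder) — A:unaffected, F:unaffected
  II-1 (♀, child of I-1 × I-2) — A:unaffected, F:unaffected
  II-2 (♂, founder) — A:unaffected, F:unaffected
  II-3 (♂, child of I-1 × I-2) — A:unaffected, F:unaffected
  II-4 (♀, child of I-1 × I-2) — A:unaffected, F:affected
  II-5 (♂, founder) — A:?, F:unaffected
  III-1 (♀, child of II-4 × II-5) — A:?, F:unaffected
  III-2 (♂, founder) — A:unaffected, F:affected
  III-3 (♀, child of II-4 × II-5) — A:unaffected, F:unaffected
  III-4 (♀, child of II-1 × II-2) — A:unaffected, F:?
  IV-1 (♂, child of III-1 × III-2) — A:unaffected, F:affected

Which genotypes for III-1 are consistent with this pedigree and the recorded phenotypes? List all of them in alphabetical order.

A/I-1 ? ·: AA|Aa|aa
A/I-2 un ·: AA|Aa
A/II-1 un I-1×I-2: AA|Aa
A/II-2 un ·: AA|Aa
A/II-3 un I-1×I-2: AA|Aa
A/II-4 un I-1×I-2: AA|Aa
A/II-5 ? ·: AA|Aa|aa
A/III-1 ? II-4×II-5: AA|Aa|aa
A/III-2 un ·: AA|Aa
A/III-3 un II-4×II-5: AA|Aa
A/III-4 un II-1×II-2: AA|Aa
A/IV-1 un III-1×III-2: AA|Aa
⇒ A over [I-1,I-2,II-1,II-2,II-3,II-4,II-5,III-1,III-2,III-3,III-4,IV-1]: 2845 consistent
F/I-1 ? ·: Ff|ff
F/I-2 un ·: Ff
F/II-1 un I-1×I-2: FF|Ff
F/II-2 un ·: FF|Ff
F/II-3 un I-1×I-2: FF|Ff
F/II-4 aff I-1×I-2: ff
F/II-5 un ·: FF|Ff
F/III-1 un II-4×II-5: Ff
F/III-2 aff ·: ff
F/III-3 un II-4×II-5: Ff
F/III-4 ? II-1×II-2: FF|Ff|ff
F/IV-1 aff III-1×III-2: ff
⇒ F over [I-1,I-2,II-1,II-2,II-3,II-4,II-5,III-1,III-2,III-3,III-4,IV-1]: 42 consistent

III-1 ∈ {AA Ff, Aa Ff, aa Ff}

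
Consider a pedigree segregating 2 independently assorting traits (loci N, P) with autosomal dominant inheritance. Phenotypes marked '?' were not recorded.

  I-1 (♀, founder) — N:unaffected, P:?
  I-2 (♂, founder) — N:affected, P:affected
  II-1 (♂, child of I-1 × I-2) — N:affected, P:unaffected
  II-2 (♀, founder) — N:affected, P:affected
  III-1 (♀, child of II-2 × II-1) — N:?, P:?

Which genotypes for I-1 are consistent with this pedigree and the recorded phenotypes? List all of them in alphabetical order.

N/I-1 un ·: nn
N/I-2 aff ·: Nn|NN
N/II-1 aff I-1×I-2: Nn
N/II-2 aff ·: Nn|NN
N/III-1 ? II-2×II-1: nn|Nn|NN
⇒ N over [I-1,I-2,II-1,II-2,III-1]: 10 consistent
P/I-1 ? ·: pp|Pp
P/I-2 aff ·: Pp
P/II-1 un I-1×I-2: pp
P/II-2 aff ·: Pp|PP
P/III-1 ? II-2×II-1: pp|Pp
⇒ P over [I-1,I-2,II-1,II-2,III-1]: 6 consistent

I-1 ∈ {nn Pp, nn pp}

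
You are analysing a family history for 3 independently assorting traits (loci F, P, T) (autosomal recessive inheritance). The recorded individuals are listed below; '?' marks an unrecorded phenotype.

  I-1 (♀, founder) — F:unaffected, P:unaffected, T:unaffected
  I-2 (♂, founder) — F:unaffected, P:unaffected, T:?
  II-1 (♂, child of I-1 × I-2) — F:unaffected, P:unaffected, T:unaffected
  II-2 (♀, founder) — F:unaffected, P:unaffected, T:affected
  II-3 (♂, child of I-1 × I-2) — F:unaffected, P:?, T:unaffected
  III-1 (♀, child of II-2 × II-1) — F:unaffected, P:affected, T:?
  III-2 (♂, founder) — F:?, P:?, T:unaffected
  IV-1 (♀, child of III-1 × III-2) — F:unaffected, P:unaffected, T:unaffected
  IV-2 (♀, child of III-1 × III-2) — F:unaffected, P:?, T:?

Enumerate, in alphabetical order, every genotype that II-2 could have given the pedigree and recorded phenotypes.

F/I-1 un ·: FF|Ff
F/I-2 un ·: FF|Ff
F/II-1 un I-1×I-2: FF|Ff
F/II-2 un ·: FF|Ff
F/II-3 un I-1×I-2: FF|Ff
F/III-1 un II-2×II-1: FF|Ff
F/III-2 ? ·: FF|Ff|ff
F/IV-1 un III-1×III-2: FF|Ff
F/IV-2 un III-1×III-2: FF|Ff
⇒ F over [I-1,I-2,II-1,II-2,II-3,III-1,III-2,IV-1,IV-2]: 327 consistent
P/I-1 un ·: PP|Pp
P/I-2 un ·: PP|Pp
P/II-1 un I-1×I-2: Pp
P/II-2 un ·: Pp
P/II-3 ? I-1×I-2: PP|Pp|pp
P/III-1 aff II-2×II-1: pp
P/III-2 ? ·: PP|Pp
P/IV-1 un III-1×III-2: Pp
P/IV-2 ? III-1×III-2: Pp|pp
⇒ P over [I-1,I-2,II-1,II-2,II-3,III-1,III-2,IV-1,IV-2]: 21 consistent
T/I-1 un ·: TT|Tt
T/I-2 ? ·: TT|Tt|tt
T/II-1 un I-1×I-2: TT|Tt
T/II-2 aff ·: tt
T/II-3 un I-1×I-2: TT|Tt
T/III-1 ? II-2×II-1: Tt|tt
T/III-2 un ·: TT|Tt
T/IV-1 un III-1×III-2: TT|Tt
T/IV-2 ? III-1×III-2: TT|Tt|tt
⇒ T over [I-1,I-2,II-1,II-2,II-3,III-1,III-2,IV-1,IV-2]: 174 consistent

II-2 ∈ {FF Pp tt, Ff Pp tt}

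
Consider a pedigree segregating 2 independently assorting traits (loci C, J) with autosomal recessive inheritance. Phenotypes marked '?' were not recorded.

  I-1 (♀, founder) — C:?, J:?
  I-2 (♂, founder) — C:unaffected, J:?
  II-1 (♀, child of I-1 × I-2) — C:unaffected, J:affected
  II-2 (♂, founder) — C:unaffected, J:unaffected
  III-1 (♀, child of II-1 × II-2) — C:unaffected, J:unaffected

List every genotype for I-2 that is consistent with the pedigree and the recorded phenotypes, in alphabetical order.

I-2 ∈ {CC Jj, CC jj, Cc Jj, Cc jj}

C/I-1 ? ·: CC|Cc|cc
C/I-2 un ·: CC|Cc
C/II-1 un I-1×I-2: CC|Cc
C/II-2 un ·: CC|Cc
C/III-1 un II-1×II-2: CC|Cc
⇒ C over [I-1,I-2,II-1,II-2,III-1]: 32 consistent
J/I-1 ? ·: Jj|jj
J/I-2 ? ·: Jj|jj
J/II-1 aff I-1×I-2: jj
J/II-2 un ·: JJ|Jj
J/III-1 un II-1×II-2: Jj
⇒ J over [I-1,I-2,II-1,II-2,III-1]: 8 consistent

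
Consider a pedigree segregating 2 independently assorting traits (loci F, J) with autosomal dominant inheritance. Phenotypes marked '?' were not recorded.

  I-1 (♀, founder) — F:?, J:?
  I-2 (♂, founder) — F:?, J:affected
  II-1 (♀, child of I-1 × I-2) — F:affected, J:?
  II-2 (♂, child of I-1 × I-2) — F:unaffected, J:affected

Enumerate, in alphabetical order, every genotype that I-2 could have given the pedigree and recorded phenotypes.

I-2 ∈ {Ff JJ, Ff Jj, ff JJ, ff Jj}

F/I-1 ? ·: ff|Ff
F/I-2 ? ·: ff|Ff
F/II-1 aff I-1×I-2: Ff|FF
F/II-2 un I-1×I-2: ff
⇒ F over [I-1,I-2,II-1,II-2]: 4 consistent
J/I-1 ? ·: jj|Jj|JJ
J/I-2 aff ·: Jj|JJ
J/II-1 ? I-1×I-2: jj|Jj|JJ
J/II-2 aff I-1×I-2: Jj|JJ
⇒ J over [I-1,I-2,II-1,II-2]: 18 consistent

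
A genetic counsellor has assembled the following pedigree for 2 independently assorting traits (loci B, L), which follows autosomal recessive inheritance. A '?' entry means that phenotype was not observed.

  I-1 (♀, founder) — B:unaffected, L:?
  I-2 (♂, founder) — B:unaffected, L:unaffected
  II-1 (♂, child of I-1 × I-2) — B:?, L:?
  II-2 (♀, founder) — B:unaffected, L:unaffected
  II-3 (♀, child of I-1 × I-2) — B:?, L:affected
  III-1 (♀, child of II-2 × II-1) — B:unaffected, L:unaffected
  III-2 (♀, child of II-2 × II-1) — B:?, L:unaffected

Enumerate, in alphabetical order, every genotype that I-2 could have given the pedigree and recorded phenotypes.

B/I-1 un ·: BB|Bb
B/I-2 un ·: BB|Bb
B/II-1 ? I-1×I-2: BB|Bb|bb
B/II-2 un ·: BB|Bb
B/II-3 ? I-1×I-2: BB|Bb|bb
B/III-1 un II-2×II-1: BB|Bb
B/III-2 ? II-2×II-1: BB|Bb|bb
⇒ B over [I-1,I-2,II-1,II-2,II-3,III-1,III-2]: 119 consistent
L/I-1 ? ·: Ll|ll
L/I-2 un ·: Ll
L/II-1 ? I-1×I-2: LL|Ll|ll
L/II-2 un ·: LL|Ll
L/II-3 aff I-1×I-2: ll
L/III-1 un II-2×II-1: LL|Ll
L/III-2 un II-2×II-1: LL|Ll
⇒ L over [I-1,I-2,II-1,II-2,II-3,III-1,III-2]: 25 consistent

I-2 ∈ {BB Ll, Bb Ll}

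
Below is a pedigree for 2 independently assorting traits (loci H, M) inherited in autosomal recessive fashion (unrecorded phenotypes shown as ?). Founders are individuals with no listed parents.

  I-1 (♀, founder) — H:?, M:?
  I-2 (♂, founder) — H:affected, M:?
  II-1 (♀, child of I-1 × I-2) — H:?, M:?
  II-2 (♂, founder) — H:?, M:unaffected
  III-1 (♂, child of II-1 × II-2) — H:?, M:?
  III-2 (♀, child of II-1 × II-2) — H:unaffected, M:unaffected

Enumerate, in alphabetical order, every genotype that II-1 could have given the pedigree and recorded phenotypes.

H/I-1 ? ·: HH|Hh|hh
H/I-2 aff ·: hh
H/II-1 ? I-1×I-2: Hh|hh
H/II-2 ? ·: HH|Hh|hh
H/III-1 ? II-1×II-2: HH|Hh|hh
H/III-2 un II-1×II-2: HH|Hh
⇒ H over [I-1,I-2,II-1,II-2,III-1,III-2]: 30 consistent
M/I-1 ? ·: MM|Mm|mm
M/I-2 ? ·: MM|Mm|mm
M/II-1 ? I-1×I-2: MM|Mm|mm
M/II-2 un ·: MM|Mm
M/III-1 ? II-1×II-2: MM|Mm|mm
M/III-2 un II-1×II-2: MM|Mm
⇒ M over [I-1,I-2,II-1,II-2,III-1,III-2]: 102 consistent

II-1 ∈ {Hh MM, Hh Mm, Hh mm, hh MM, hh Mm, hh mm}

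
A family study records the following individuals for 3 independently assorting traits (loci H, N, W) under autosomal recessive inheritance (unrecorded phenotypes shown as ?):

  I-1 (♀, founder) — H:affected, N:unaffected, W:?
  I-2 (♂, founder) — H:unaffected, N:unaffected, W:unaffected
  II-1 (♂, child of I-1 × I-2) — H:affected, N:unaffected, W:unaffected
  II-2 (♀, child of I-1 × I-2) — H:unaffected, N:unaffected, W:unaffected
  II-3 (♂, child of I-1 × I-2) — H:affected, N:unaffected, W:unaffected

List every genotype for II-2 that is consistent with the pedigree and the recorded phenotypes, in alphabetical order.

H/I-1 aff ·: hh
H/I-2 un ·: Hh
H/II-1 aff I-1×I-2: hh
H/II-2 un I-1×I-2: Hh
H/II-3 aff I-1×I-2: hh
⇒ H over [I-1,I-2,II-1,II-2,II-3]: 1 consistent
N/I-1 un ·: NN|Nn
N/I-2 un ·: NN|Nn
N/II-1 un I-1×I-2: NN|Nn
N/II-2 un I-1×I-2: NN|Nn
N/II-3 un I-1×I-2: NN|Nn
⇒ N over [I-1,I-2,II-1,II-2,II-3]: 25 consistent
W/I-1 ? ·: WW|Ww|ww
W/I-2 un ·: WW|Ww
W/II-1 un I-1×I-2: WW|Ww
W/II-2 un I-1×I-2: WW|Ww
W/II-3 un I-1×I-2: WW|Ww
⇒ W over [I-1,I-2,II-1,II-2,II-3]: 27 consistent

II-2 ∈ {Hh NN WW, Hh NN Ww, Hh Nn WW, Hh Nn Ww}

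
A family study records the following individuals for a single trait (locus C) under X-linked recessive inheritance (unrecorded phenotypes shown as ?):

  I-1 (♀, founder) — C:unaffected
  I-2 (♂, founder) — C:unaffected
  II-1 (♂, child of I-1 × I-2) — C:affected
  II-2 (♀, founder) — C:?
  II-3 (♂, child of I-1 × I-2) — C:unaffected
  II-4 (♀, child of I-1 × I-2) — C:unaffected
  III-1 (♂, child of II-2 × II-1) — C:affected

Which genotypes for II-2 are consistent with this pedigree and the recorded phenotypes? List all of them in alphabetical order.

II-2 ∈ {X^CX^c, X^cX^c}

C/I-1 un ·: X^CX^c
C/I-2 un ·: X^CY
C/II-1 aff I-1×I-2: X^cY
C/II-2 ? ·: X^CX^c|X^cX^c
C/II-3 un I-1×I-2: X^CY
C/II-4 un I-1×I-2: X^CX^C|X^CX^c
C/III-1 aff II-2×II-1: X^cY
⇒ C over [I-1,I-2,II-1,II-2,II-3,II-4,III-1]: 4 consistent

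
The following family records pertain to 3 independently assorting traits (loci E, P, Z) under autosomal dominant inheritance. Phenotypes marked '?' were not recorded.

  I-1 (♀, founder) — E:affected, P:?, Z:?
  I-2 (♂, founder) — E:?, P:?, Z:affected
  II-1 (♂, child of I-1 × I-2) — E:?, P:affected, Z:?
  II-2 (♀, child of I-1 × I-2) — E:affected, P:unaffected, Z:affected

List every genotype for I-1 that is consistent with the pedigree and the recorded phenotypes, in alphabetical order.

E/I-1 aff ·: Ee|EE
E/I-2 ? ·: ee|Ee|EE
E/II-1 ? I-1×I-2: ee|Ee|EE
E/II-2 aff I-1×I-2: Ee|EE
⇒ E over [I-1,I-2,II-1,II-2]: 18 consistent
P/I-1 ? ·: pp|Pp
P/I-2 ? ·: pp|Pp
P/II-1 aff I-1×I-2: Pp|PP
P/II-2 un I-1×I-2: pp
⇒ P over [I-1,I-2,II-1,II-2]: 4 consistent
Z/I-1 ? ·: zz|Zz|ZZ
Z/I-2 aff ·: Zz|ZZ
Z/II-1 ? I-1×I-2: zz|Zz|ZZ
Z/II-2 aff I-1×I-2: Zz|ZZ
⇒ Z over [I-1,I-2,II-1,II-2]: 18 consistent

I-1 ∈ {EE Pp ZZ, EE Pp Zz, EE Pp zz, EE pp ZZ, EE pp Zz, EE pp zz, Ee Pp ZZ, Ee Pp Zz, Ee Pp zz, Ee pp ZZ, Ee pp Zz, Ee pp zz}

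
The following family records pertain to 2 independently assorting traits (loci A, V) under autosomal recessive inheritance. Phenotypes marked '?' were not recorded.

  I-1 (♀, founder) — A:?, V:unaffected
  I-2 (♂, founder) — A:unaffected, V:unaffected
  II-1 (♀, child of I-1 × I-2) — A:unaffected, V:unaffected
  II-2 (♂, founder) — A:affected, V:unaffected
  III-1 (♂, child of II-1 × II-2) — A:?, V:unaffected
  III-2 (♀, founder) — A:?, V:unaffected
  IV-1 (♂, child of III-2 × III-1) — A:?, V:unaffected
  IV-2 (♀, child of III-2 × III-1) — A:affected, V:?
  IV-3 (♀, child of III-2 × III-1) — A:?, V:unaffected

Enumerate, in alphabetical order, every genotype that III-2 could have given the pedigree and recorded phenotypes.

A/I-1 ? ·: AA|Aa|aa
A/I-2 un ·: AA|Aa
A/II-1 un I-1×I-2: AA|Aa
A/II-2 aff ·: aa
A/III-1 ? II-1×II-2: Aa|aa
A/III-2 ? ·: Aa|aa
A/IV-1 ? III-2×III-1: AA|Aa|aa
A/IV-2 aff III-2×III-1: aa
A/IV-3 ? III-2×III-1: AA|Aa|aa
⇒ A over [I-1,I-2,II-1,II-2,III-1,III-2,IV-1,IV-2,IV-3]: 142 consistent
V/I-1 un ·: VV|Vv
V/I-2 un ·: VV|Vv
V/II-1 un I-1×I-2: VV|Vv
V/II-2 un ·: VV|Vv
V/III-1 un II-1×II-2: VV|Vv
V/III-2 un ·: VV|Vv
V/IV-1 un III-2×III-1: VV|Vv
V/IV-2 ? III-2×III-1: VV|Vv|vv
V/IV-3 un III-2×III-1: VV|Vv
⇒ V over [I-1,I-2,II-1,II-2,III-1,III-2,IV-1,IV-2,IV-3]: 326 consistent

III-2 ∈ {Aa VV, Aa Vv, aa VV, aa Vv}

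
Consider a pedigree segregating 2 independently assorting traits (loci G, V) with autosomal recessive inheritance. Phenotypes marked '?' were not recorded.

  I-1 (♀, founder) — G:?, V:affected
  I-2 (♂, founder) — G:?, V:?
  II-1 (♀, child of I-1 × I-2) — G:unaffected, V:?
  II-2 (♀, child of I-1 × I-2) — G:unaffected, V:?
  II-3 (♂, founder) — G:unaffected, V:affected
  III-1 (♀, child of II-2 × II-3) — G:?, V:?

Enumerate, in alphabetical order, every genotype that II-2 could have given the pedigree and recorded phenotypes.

G/I-1 ? ·: GG|Gg|gg
G/I-2 ? ·: GG|Gg|gg
G/II-1 un I-1×I-2: GG|Gg
G/II-2 un I-1×I-2: GG|Gg
G/II-3 un ·: GG|Gg
G/III-1 ? II-2×II-3: GG|Gg|gg
⇒ G over [I-1,I-2,II-1,II-2,II-3,III-1]: 71 consistent
V/I-1 aff ·: vv
V/I-2 ? ·: VV|Vv|vv
V/II-1 ? I-1×I-2: Vv|vv
V/II-2 ? I-1×I-2: Vv|vv
V/II-3 aff ·: vv
V/III-1 ? II-2×II-3: Vv|vv
⇒ V over [I-1,I-2,II-1,II-2,II-3,III-1]: 9 consistent

II-2 ∈ {GG Vv, GG vv, Gg Vv, Gg vv}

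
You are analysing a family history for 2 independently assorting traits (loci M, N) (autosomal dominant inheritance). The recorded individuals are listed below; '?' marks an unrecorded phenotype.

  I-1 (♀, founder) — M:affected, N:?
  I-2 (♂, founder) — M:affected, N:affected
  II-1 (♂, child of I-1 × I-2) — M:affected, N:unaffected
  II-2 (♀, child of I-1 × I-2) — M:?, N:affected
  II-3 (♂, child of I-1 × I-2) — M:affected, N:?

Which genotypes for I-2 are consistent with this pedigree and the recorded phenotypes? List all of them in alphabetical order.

M/I-1 aff ·: Mm|MM
M/I-2 aff ·: Mm|MM
M/II-1 aff I-1×I-2: Mm|MM
M/II-2 ? I-1×I-2: mm|Mm|MM
M/II-3 aff I-1×I-2: Mm|MM
⇒ M over [I-1,I-2,II-1,II-2,II-3]: 29 consistent
N/I-1 ? ·: nn|Nn
N/I-2 aff ·: Nn
N/II-1 un I-1×I-2: nn
N/II-2 aff I-1×I-2: Nn|NN
N/II-3 ? I-1×I-2: nn|Nn|NN
⇒ N over [I-1,I-2,II-1,II-2,II-3]: 8 consistent

I-2 ∈ {MM Nn, Mm Nn}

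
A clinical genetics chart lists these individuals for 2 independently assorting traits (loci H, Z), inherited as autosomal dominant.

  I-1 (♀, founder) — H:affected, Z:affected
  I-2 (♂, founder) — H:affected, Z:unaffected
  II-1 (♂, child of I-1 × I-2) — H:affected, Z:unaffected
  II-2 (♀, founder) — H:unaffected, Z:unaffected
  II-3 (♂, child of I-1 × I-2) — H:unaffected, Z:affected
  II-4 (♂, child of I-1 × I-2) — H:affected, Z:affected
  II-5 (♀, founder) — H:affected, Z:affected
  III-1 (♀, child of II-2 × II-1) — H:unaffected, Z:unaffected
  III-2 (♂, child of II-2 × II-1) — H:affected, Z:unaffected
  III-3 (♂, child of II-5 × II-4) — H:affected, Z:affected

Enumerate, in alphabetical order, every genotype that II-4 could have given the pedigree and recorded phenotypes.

H/I-1 aff ·: Hh
H/I-2 aff ·: Hh
H/II-1 aff I-1×I-2: Hh
H/II-2 un ·: hh
H/II-3 un I-1×I-2: hh
H/II-4 aff I-1×I-2: Hh|HH
H/II-5 aff ·: Hh|HH
H/III-1 un II-2×II-1: hh
H/III-2 aff II-2×II-1: Hh
H/III-3 aff II-5×II-4: Hh|HH
⇒ H over [I-1,I-2,II-1,II-2,II-3,II-4,II-5,III-1,III-2,III-3]: 7 consistent
Z/I-1 aff ·: Zz
Z/I-2 un ·: zz
Z/II-1 un I-1×I-2: zz
Z/II-2 un ·: zz
Z/II-3 aff I-1×I-2: Zz
Z/II-4 aff I-1×I-2: Zz
Z/II-5 aff ·: Zz|ZZ
Z/III-1 un II-2×II-1: zz
Z/III-2 un II-2×II-1: zz
Z/III-3 aff II-5×II-4: Zz|ZZ
⇒ Z over [I-1,I-2,II-1,II-2,II-3,II-4,II-5,III-1,III-2,III-3]: 4 consistent

II-4 ∈ {HH Zz, Hh Zz}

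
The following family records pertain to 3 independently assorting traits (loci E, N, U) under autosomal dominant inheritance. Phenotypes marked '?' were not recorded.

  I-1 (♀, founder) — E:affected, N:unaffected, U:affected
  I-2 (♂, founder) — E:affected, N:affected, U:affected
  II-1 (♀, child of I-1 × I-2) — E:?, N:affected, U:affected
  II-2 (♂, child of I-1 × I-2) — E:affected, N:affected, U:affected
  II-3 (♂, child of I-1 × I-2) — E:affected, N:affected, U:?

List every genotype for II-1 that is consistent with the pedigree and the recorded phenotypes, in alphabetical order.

E/I-1 aff ·: Ee|EE
E/I-2 aff ·: Ee|EE
E/II-1 ? I-1×I-2: ee|Ee|EE
E/II-2 aff I-1×I-2: Ee|EE
E/II-3 aff I-1×I-2: Ee|EE
⇒ E over [I-1,I-2,II-1,II-2,II-3]: 29 consistent
N/I-1 un ·: nn
N/I-2 aff ·: Nn|NN
N/II-1 aff I-1×I-2: Nn
N/II-2 aff I-1×I-2: Nn
N/II-3 aff I-1×I-2: Nn
⇒ N over [I-1,I-2,II-1,II-2,II-3]: 2 consistent
U/I-1 aff ·: Uu|UU
U/I-2 aff ·: Uu|UU
U/II-1 aff I-1×I-2: Uu|UU
U/II-2 aff I-1×I-2: Uu|UU
U/II-3 ? I-1×I-2: uu|Uu|UU
⇒ U over [I-1,I-2,II-1,II-2,II-3]: 29 consistent

II-1 ∈ {EE Nn UU, EE Nn Uu, Ee Nn UU, Ee Nn Uu, ee Nn UU, ee Nn Uu}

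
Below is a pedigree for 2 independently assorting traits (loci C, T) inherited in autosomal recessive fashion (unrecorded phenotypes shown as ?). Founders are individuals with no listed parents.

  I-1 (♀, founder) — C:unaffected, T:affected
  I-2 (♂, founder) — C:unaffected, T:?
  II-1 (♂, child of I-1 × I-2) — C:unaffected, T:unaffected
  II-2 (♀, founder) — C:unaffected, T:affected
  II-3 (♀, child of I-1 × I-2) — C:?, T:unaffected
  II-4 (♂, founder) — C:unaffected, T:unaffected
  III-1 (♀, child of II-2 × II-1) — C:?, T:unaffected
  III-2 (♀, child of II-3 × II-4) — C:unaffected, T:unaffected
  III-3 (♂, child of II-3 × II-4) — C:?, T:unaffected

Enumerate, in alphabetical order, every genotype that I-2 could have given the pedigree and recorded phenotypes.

I-2 ∈ {CC TT, CC Tt, Cc TT, Cc Tt}

C/I-1 un ·: CC|Cc
C/I-2 un ·: CC|Cc
C/II-1 un I-1×I-2: CC|Cc
C/II-2 un ·: CC|Cc
C/II-3 ? I-1×I-2: CC|Cc|cc
C/II-4 un ·: CC|Cc
C/III-1 ? II-2×II-1: CC|Cc|cc
C/III-2 un II-3×II-4: CC|Cc
C/III-3 ? II-3×II-4: CC|Cc|cc
⇒ C over [I-1,I-2,II-1,II-2,II-3,II-4,III-1,III-2,III-3]: 399 consistent
T/I-1 aff ·: tt
T/I-2 ? ·: TT|Tt
T/II-1 un I-1×I-2: Tt
T/II-2 aff ·: tt
T/II-3 un I-1×I-2: Tt
T/II-4 un ·: TT|Tt
T/III-1 un II-2×II-1: Tt
T/III-2 un II-3×II-4: TT|Tt
T/III-3 un II-3×II-4: TT|Tt
⇒ T over [I-1,I-2,II-1,II-2,II-3,II-4,III-1,III-2,III-3]: 16 consistent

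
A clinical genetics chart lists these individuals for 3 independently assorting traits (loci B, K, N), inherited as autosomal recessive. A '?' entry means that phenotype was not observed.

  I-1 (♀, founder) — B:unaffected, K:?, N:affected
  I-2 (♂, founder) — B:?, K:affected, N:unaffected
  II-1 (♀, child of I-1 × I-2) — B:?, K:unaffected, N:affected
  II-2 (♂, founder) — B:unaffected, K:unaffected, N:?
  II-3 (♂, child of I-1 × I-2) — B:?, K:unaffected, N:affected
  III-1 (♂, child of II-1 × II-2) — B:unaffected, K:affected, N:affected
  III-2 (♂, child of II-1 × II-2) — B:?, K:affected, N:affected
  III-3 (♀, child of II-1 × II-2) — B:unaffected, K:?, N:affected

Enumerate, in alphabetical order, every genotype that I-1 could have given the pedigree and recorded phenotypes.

B/I-1 un ·: BB|Bb
B/I-2 ? ·: BB|Bb|bb
B/II-1 ? I-1×I-2: BB|Bb|bb
B/II-2 un ·: BB|Bb
B/II-3 ? I-1×I-2: BB|Bb|bb
B/III-1 un II-1×II-2: BB|Bb
B/III-2 ? II-1×II-2: BB|Bb|bb
B/III-3 un II-1×II-2: BB|Bb
⇒ B over [I-1,I-2,II-1,II-2,II-3,III-1,III-2,III-3]: 287 consistent
K/I-1 ? ·: KK|Kk
K/I-2 aff ·: kk
K/II-1 un I-1×I-2: Kk
K/II-2 un ·: Kk
K/II-3 un I-1×I-2: Kk
K/III-1 aff II-1×II-2: kk
K/III-2 aff II-1×II-2: kk
K/III-3 ? II-1×II-2: KK|Kk|kk
⇒ K over [I-1,I-2,II-1,II-2,II-3,III-1,III-2,III-3]: 6 consistent
N/I-1 aff ·: nn
N/I-2 un ·: Nn
N/II-1 aff I-1×I-2: nn
N/II-2 ? ·: Nn|nn
N/II-3 aff I-1×I-2: nn
N/III-1 aff II-1×II-2: nn
N/III-2 aff II-1×II-2: nn
N/III-3 aff II-1×II-2: nn
⇒ N over [I-1,I-2,II-1,II-2,II-3,III-1,III-2,III-3]: 2 consistent

I-1 ∈ {BB KK nn, BB Kk nn, Bb KK nn, Bb Kk nn}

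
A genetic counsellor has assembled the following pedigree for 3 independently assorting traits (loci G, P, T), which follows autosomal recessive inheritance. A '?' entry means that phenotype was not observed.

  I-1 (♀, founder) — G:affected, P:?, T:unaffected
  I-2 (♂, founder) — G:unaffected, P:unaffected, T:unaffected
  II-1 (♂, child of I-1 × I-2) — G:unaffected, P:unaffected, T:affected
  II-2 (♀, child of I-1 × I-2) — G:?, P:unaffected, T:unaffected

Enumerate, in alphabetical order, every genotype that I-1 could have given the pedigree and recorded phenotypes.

G/I-1 aff ·: gg
G/I-2 un ·: GG|Gg
G/II-1 un I-1×I-2: Gg
G/II-2 ? I-1×I-2: Gg|gg
⇒ G over [I-1,I-2,II-1,II-2]: 3 consistent
P/I-1 ? ·: PP|Pp|pp
P/I-2 un ·: PP|Pp
P/II-1 un I-1×I-2: PP|Pp
P/II-2 un I-1×I-2: PP|Pp
⇒ P over [I-1,I-2,II-1,II-2]: 15 consistent
T/I-1 un ·: Tt
T/I-2 un ·: Tt
T/II-1 aff I-1×I-2: tt
T/II-2 un I-1×I-2: TT|Tt
⇒ T over [I-1,I-2,II-1,II-2]: 2 consistent

I-1 ∈ {gg PP Tt, gg Pp Tt, gg pp Tt}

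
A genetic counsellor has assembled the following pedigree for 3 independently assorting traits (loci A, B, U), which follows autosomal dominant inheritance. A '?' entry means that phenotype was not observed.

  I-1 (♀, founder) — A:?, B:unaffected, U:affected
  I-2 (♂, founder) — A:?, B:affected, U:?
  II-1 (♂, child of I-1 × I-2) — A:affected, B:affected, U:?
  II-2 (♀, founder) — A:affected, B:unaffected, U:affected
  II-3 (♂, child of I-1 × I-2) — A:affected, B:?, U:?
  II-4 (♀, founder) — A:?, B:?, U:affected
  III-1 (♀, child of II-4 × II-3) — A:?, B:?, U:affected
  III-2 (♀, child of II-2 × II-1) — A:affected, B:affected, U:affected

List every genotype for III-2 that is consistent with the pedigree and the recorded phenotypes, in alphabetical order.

III-2 ∈ {AA Bb UU, AA Bb Uu, Aa Bb UU, Aa Bb Uu}

A/I-1 ? ·: aa|Aa|AA
A/I-2 ? ·: aa|Aa|AA
A/II-1 aff I-1×I-2: Aa|AA
A/II-2 aff ·: Aa|AA
A/II-3 aff I-1×I-2: Aa|AA
A/II-4 ? ·: aa|Aa|AA
A/III-1 ? II-4×II-3: aa|Aa|AA
A/III-2 aff II-2×II-1: Aa|AA
⇒ A over [I-1,I-2,II-1,II-2,II-3,II-4,III-1,III-2]: 355 consistent
B/I-1 un ·: bb
B/I-2 aff ·: Bb|BB
B/II-1 aff I-1×I-2: Bb
B/II-2 un ·: bb
B/II-3 ? I-1×I-2: bb|Bb
B/II-4 ? ·: bb|Bb|BB
B/III-1 ? II-4×II-3: bb|Bb|BB
B/III-2 aff II-2×II-1: Bb
⇒ B over [I-1,I-2,II-1,II-2,II-3,II-4,III-1,III-2]: 18 consistent
U/I-1 aff ·: Uu|UU
U/I-2 ? ·: uu|Uu|UU
U/II-1 ? I-1×I-2: uu|Uu|UU
U/II-2 aff ·: Uu|UU
U/II-3 ? I-1×I-2: uu|Uu|UU
U/II-4 aff ·: Uu|UU
U/III-1 aff II-4×II-3: Uu|UU
U/III-2 aff II-2×II-1: Uu|UU
⇒ U over [I-1,I-2,II-1,II-2,II-3,II-4,III-1,III-2]: 240 consistent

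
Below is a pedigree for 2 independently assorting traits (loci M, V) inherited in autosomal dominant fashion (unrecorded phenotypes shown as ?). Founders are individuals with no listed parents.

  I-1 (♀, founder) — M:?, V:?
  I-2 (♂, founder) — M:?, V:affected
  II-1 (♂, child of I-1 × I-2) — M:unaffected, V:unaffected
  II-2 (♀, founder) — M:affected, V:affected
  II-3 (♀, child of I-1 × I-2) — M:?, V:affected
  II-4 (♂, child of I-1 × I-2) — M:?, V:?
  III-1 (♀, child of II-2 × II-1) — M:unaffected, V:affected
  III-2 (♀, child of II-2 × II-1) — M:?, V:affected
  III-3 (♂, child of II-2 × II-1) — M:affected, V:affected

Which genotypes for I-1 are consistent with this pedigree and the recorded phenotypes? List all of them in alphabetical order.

M/I-1 ? ·: mm|Mm
M/I-2 ? ·: mm|Mm
M/II-1 un I-1×I-2: mm
M/II-2 aff ·: Mm
M/II-3 ? I-1×I-2: mm|Mm|MM
M/II-4 ? I-1×I-2: mm|Mm|MM
M/III-1 un II-2×II-1: mm
M/III-2 ? II-2×II-1: mm|Mm
M/III-3 aff II-2×II-1: Mm
⇒ M over [I-1,I-2,II-1,II-2,II-3,II-4,III-1,III-2,III-3]: 36 consistent
V/I-1 ? ·: vv|Vv
V/I-2 aff ·: Vv
V/II-1 un I-1×I-2: vv
V/II-2 aff ·: Vv|VV
V/II-3 aff I-1×I-2: Vv|VV
V/II-4 ? I-1×I-2: vv|Vv|VV
V/III-1 aff II-2×II-1: Vv
V/III-2 aff II-2×II-1: Vv
V/III-3 aff II-2×II-1: Vv
⇒ V over [I-1,I-2,II-1,II-2,II-3,II-4,III-1,III-2,III-3]: 16 consistent

I-1 ∈ {Mm Vv, Mm vv, mm Vv, mm vv}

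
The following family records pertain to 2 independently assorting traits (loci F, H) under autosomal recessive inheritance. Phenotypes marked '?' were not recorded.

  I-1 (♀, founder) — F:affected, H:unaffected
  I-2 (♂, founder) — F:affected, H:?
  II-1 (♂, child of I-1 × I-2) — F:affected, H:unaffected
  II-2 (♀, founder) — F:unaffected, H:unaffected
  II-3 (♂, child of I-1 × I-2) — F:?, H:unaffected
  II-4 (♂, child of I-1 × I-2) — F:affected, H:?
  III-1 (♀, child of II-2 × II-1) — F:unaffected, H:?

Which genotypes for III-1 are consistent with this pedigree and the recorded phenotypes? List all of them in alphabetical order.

F/I-1 aff ·: ff
F/I-2 aff ·: ff
F/II-1 aff I-1×I-2: ff
F/II-2 un ·: FF|Ff
F/II-3 ? I-1×I-2: ff
F/II-4 aff I-1×I-2: ff
F/III-1 un II-2×II-1: Ff
⇒ F over [I-1,I-2,II-1,II-2,II-3,II-4,III-1]: 2 consistent
H/I-1 un ·: HH|Hh
H/I-2 ? ·: HH|Hh|hh
H/II-1 un I-1×I-2: HH|Hh
H/II-2 un ·: HH|Hh
H/II-3 un I-1×I-2: HH|Hh
H/II-4 ? I-1×I-2: HH|Hh|hh
H/III-1 ? II-2×II-1: HH|Hh|hh
⇒ H over [I-1,I-2,II-1,II-2,II-3,II-4,III-1]: 130 consistent

III-1 ∈ {Ff HH, Ff Hh, Ff hh}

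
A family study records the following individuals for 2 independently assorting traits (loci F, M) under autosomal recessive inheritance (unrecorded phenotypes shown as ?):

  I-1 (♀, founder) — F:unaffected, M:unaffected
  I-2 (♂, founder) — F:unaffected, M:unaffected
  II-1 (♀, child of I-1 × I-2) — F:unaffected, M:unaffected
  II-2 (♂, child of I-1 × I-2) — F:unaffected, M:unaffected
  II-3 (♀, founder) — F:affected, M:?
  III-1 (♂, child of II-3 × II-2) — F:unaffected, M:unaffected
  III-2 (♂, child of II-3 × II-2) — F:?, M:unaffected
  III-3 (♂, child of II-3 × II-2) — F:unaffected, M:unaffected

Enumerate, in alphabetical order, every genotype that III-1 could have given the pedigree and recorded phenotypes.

III-1 ∈ {Ff MM, Ff Mm}

F/I-1 un ·: FF|Ff
F/I-2 un ·: FF|Ff
F/II-1 un I-1×I-2: FF|Ff
F/II-2 un I-1×I-2: FF|Ff
F/II-3 aff ·: ff
F/III-1 un II-3×II-2: Ff
F/III-2 ? II-3×II-2: Ff|ff
F/III-3 un II-3×II-2: Ff
⇒ F over [I-1,I-2,II-1,II-2,II-3,III-1,III-2,III-3]: 19 consistent
M/I-1 un ·: MM|Mm
M/I-2 un ·: MM|Mm
M/II-1 un I-1×I-2: MM|Mm
M/II-2 un I-1×I-2: MM|Mm
M/II-3 ? ·: MM|Mm|mm
M/III-1 un II-3×II-2: MM|Mm
M/III-2 un II-3×II-2: MM|Mm
M/III-3 un II-3×II-2: MM|Mm
⇒ M over [I-1,I-2,II-1,II-2,II-3,III-1,III-2,III-3]: 172 consistent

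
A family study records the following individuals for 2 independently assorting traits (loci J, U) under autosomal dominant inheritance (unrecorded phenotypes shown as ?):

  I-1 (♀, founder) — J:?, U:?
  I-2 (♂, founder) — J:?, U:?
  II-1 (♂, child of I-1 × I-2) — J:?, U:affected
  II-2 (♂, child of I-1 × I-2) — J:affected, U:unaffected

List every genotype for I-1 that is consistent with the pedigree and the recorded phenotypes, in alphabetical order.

I-1 ∈ {JJ Uu, JJ uu, Jj Uu, Jj uu, jj Uu, jj uu}

J/I-1 ? ·: jj|Jj|JJ
J/I-2 ? ·: jj|Jj|JJ
J/II-1 ? I-1×I-2: jj|Jj|JJ
J/II-2 aff I-1×I-2: Jj|JJ
⇒ J over [I-1,I-2,II-1,II-2]: 21 consistent
U/I-1 ? ·: uu|Uu
U/I-2 ? ·: uu|Uu
U/II-1 aff I-1×I-2: Uu|UU
U/II-2 un I-1×I-2: uu
⇒ U over [I-1,I-2,II-1,II-2]: 4 consistent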